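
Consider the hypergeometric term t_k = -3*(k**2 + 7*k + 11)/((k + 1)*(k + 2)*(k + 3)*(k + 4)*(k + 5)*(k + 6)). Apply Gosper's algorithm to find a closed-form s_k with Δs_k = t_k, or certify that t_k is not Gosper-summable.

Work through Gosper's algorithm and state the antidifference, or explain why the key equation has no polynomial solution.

s_k = k*(-k**2 - 9*k - 23)/(15*(k**3 + 9*k**2 + 23*k + 15))

Step 1: r(k) = (k + 1)*(7*k + (k + 1)**2 + 18)/((k + 7)*(k**2 + 7*k + 11)).
So A=k + 1 and B=k + 7, with C=k**2 + 7*k + 11.
Need (k + 1)·f(k+1) − (k + 6)·f(k) = k**2 + 7*k + 11.
Degrees (1,1,2) ⇒ d ≤ 5.
Match coefficients ⇒ f(k) = k*(k + 2)*(k + 4)*(k**2 + 9*k + 23)/45.
Get s_k = R·t_k = k*(-k**2 - 9*k - 23)/(15*(k**3 + 9*k**2 + 23*k + 15)) with R(k) = B(k−1)f(k)/C(k) = k*(k + 2)*(k + 4)*(k + 6)*(k**2 + 9*k + 23)/(45*(k**2 + 7*k + 11)).
Δs = 3*(-k**2 - 7*k - 11)/(k**6 + 21*k**5 + 175*k**4 + 735*k**3 + 1624*k**2 + 1764*k + 720), as required.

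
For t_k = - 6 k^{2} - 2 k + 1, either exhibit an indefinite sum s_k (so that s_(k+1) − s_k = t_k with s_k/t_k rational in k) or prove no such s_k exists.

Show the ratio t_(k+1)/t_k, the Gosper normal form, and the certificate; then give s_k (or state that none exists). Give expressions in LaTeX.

s_k = k \left(- 2 k^{2} + 2 k + 1\right)

r(k) = (6*k**2 + 14*k + 7)/(6*k**2 + 2*k - 1) after simplifying.
So A=1 and B=1, with C=k**2 + k/3 - 1/6.
Set up (1)·f(k+1) − (1)·f(k) − (k**2 + k/3 - 1/6) = 0.
From deg A=0, deg B=0, deg C=2: d=3.
A polynomial solution: f(k) = k*(2*k**2 - 2*k - 1)/6.
Certificate R = B(k−1)f/C = k*(2*k**2 - 2*k - 1)/(6*k**2 + 2*k - 1) gives s_k = k*(-2*k**2 + 2*k + 1).
Δs = -6*k**2 - 2*k + 1, as required.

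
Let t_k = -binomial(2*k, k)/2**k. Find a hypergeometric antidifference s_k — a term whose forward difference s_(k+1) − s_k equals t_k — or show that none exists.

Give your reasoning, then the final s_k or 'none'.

Compute t_(k+1)/t_k: get (2*k + 1)/(k + 1).
Gosper form: A/B · C(k+1)/C(k) with A=2*k + 1, B=k + 1, C=1.
Set up (2*k + 1)·f(k+1) − (k)·f(k) − (1) = 0.
Bound: deg f ≤ -1.
deg f ≤ -1 is impossible — no certificate.

none (Gosper's algorithm certifies no s_k)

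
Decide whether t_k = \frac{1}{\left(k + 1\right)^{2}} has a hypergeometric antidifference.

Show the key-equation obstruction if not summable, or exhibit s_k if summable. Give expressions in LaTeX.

No — the linear system for f has no solution.

Compute t_(k+1)/t_k: get (k + 1)**2/(k + 2)**2.
Gosper form: A/B · C(k+1)/C(k) with A=k**2 + 2*k + 1, B=k**2 + 4*k + 4, C=1.
Key eq: (k**2 + 2*k + 1)·f(k+1) = (k**2 + 2*k + 1)·f(k) + (1).
d = 0 from the (2,2,0) case.
f = c0 ⇒ A·f(k+1) − B(k−1)·f(k) − C = -1. The system {-1 = 0} is inconsistent; no antidifference.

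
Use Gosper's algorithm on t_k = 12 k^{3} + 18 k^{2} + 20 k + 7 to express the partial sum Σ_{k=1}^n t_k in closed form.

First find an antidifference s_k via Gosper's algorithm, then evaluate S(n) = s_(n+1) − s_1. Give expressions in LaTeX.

S(n) = n \left(3 n^{3} + 12 n^{2} + 22 n + 20\right)

Compute t_(k+1)/t_k: get (12*k**3 + 54*k**2 + 92*k + 57)/(12*k**3 + 18*k**2 + 20*k + 7).
Take A(k)=1, B(k)=1, C(k)=k**3 + 3*k**2/2 + 5*k/3 + 7/12.
Set up (1)·f(k+1) − (1)·f(k) − (k**3 + 3*k**2/2 + 5*k/3 + 7/12) = 0.
Bound: deg f ≤ 4.
A polynomial solution: f(k) = k**2*(3*k**2 + 4)/12.
Then R = B(k−1)f/C = k**2*(3*k**2 + 4)/((2*k + 1)*(6*k**2 + 6*k + 7)), so s_k = R(k)·t_k = k**2*(3*k**2 + 4).
Check: Δs_k = 12*k**3 + 18*k**2 + 20*k + 7. ✓
Σ_(k=1)^n t_k = s_(n+1) − s_(1) = (3*n**4 + 12*n**3 + 22*n**2 + 20*n + 7) − (7), i.e. n*(3*n**3 + 12*n**2 + 22*n + 20).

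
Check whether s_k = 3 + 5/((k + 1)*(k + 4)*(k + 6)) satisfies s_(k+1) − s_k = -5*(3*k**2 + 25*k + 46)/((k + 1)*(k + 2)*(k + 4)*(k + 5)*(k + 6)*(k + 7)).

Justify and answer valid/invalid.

s_(k+1) = 3 + 5/((k + 2)*(k + 5)*(k + 7))
s_(k+1) − s_k = 5/((k + 2)*(k + 5)*(k + 7)) - 5/((k + 1)*(k + 4)*(k + 6))
(s_(k+1) − s_k) − t_k = 0

Valid: the claim telescopes to t_k.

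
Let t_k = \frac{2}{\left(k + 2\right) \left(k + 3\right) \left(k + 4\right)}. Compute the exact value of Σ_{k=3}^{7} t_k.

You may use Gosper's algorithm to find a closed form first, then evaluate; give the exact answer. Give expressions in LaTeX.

Σ = 4/165

Step 1: r(k) = (k + 2)/(k + 5).
So A=k + 2 and B=k + 5, with C=1.
Need (k + 2)·f(k+1) − (k + 4)·f(k) = 1.
deg f ≤ 2 (via 1,1,0).
A polynomial solution: f(k) = k*(k + 5)/12.
Certificate R = B(k−1)f/C = k*(k + 4)*(k + 5)/12 gives s_k = k*(k + 5)/(6*(k + 2)*(k + 3)).
Check: Δs_k = 2/(k**3 + 9*k**2 + 26*k + 24). ✓
Telescoping: Σ = s_(8) − s_(3) = 26/165 − (2/15) = 4/165.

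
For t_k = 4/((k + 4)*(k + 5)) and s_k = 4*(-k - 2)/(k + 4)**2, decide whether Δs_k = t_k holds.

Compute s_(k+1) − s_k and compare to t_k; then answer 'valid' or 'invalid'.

s_(k+1) = 4*(-k - 3)/(k + 5)**2
s_(k+1) − s_k = 4*(k**2 + 5*k + 2)/(k**4 + 18*k**3 + 121*k**2 + 360*k + 400)
(s_(k+1) − s_k) − t_k = 8*(-2*k - 9)/(k**4 + 18*k**3 + 121*k**2 + 360*k + 400)

Invalid: residual 8*(-2*k - 9)/(k**4 + 18*k**3 + 121*k**2 + 360*k + 400) ≠ 0.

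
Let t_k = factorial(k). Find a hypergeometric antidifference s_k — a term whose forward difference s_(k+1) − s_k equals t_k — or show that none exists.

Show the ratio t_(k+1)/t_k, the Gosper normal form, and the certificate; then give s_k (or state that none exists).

no hypergeometric antidifference exists

Step 1: r(k) = k + 1.
A = k + 1, B = 1, C = 1.
Key eq: (k + 1)·f(k+1) = (1)·f(k) + (1).
Degrees (1,0,0) ⇒ d ≤ -1.
d = -1 < 0 ⇒ no nonzero polynomial f; not summable.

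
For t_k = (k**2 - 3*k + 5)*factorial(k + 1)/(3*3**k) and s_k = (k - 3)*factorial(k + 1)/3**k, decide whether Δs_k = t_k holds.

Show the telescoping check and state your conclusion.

valid (s_(k+1) − s_k reduces to t_k)

s_(k+1) = (k - 2)*factorial(k + 2)/(3*3**k)
s_(k+1) − s_k = (k**2 - 3*k + 5)*factorial(k + 1)/(3*3**k)
(s_(k+1) − s_k) − t_k = 0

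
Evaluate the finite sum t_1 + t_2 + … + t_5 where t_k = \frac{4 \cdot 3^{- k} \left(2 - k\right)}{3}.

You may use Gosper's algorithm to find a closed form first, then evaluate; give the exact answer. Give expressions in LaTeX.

Σ = 28/81

t_(k+1)/t_k = (k - 1)/(3*(k - 2)).
So A=1/3 and B=1, with C=k - 2.
Need (1/3)·f(k+1) − (1)·f(k) = k - 2.
From deg A=0, deg B=0, deg C=1: d=1.
Solving with deg f ≤ 1: f(k) = -3*(2*k - 3)/4.
R(k) = B(k−1)·f(k)/C(k) = -3*(2*k - 3)/(4*(k - 2)); s_k = R·t_k = (2*k - 3)/3**k.
Verify: 4*(2 - k)/(3*3**k) matches t_k.
Σ_(k=1)^(5) t_k = s_(6) − s_(1) = 1/81 − (-1/3) = 28/81.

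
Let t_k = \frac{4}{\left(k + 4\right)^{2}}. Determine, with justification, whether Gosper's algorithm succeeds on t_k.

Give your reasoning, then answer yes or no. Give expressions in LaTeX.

No — the linear system for f has no solution.

r(k) = (k + 4)**2/(k + 5)**2 after simplifying.
A = k**2 + 8*k + 16, B = k**2 + 10*k + 25, C = 1.
f must satisfy (k**2 + 8*k + 16)·f(k+1) − (k**2 + 8*k + 16)·f(k) = 1.
d = 0 from the (2,2,0) case.
Generic f = c0 gives residual -1; -1 = 0 cannot hold, so t_k is not Gosper-summable.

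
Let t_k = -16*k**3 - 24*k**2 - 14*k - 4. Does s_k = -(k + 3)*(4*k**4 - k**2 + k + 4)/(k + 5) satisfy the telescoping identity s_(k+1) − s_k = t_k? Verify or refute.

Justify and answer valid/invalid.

Invalid: residual 2*(12*k**4 + 104*k**3 + 135*k**2 + 73*k + 16)/(k**2 + 11*k + 30) ≠ 0.

s_(k+1) = -(k + 4)*(k + 4*(k + 1)**4 - (k + 1)**2 + 5)/(k + 6)
s_(k+1) − s_k = 2*(-8*k**5 - 88*k**4 - 275*k**3 - 304*k**2 - 159*k - 44)/(k**2 + 11*k + 30)
(s_(k+1) − s_k) − t_k = 2*(12*k**4 + 104*k**3 + 135*k**2 + 73*k + 16)/(k**2 + 11*k + 30)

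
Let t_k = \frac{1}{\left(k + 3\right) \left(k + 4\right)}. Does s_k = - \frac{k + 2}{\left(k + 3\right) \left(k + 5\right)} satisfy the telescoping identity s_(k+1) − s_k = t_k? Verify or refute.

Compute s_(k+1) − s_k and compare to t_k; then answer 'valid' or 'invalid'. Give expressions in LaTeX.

s_(k+1) = (-k - 3)/((k + 4)*(k + 6))
s_(k+1) − s_k = (k**2 + 5*k + 3)/(k**4 + 18*k**3 + 119*k**2 + 342*k + 360)
(s_(k+1) − s_k) − t_k = 3*(-2*k - 9)/(k**4 + 18*k**3 + 119*k**2 + 342*k + 360)

Invalid: residual \frac{3 \left(- 2 k - 9\right)}{k^{4} + 18 k^{3} + 119 k^{2} + 342 k + 360} ≠ 0.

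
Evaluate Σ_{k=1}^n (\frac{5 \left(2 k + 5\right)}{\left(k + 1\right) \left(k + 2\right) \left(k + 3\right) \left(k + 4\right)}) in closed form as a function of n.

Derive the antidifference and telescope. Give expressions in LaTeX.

t_(k+1)/t_k = (k + 1)*(2*k + 7)/((k + 5)*(2*k + 5)).
Normal form (A,B,C) = (k + 1, k + 5, k + 5/2).
Key eq: (k + 1)·f(k+1) = (k + 4)·f(k) + (k + 5/2).
d = 3 from the (1,1,1) case.
Coefficient equations give f(k) = k*(k + 2)*(k + 4)/6.
Certificate R = B(k−1)f/C = k*(k + 2)*(k + 4)**2/(3*(2*k + 5)) gives s_k = 5*k*(k + 4)/(3*(k**2 + 4*k + 3)).
s_(k+1) − s_k = 5*(2*k + 5)/(k**4 + 10*k**3 + 35*k**2 + 50*k + 24) = t_k.
s_(n+1) = 5*(n**2 + 6*n + 5)/(3*(n**2 + 6*n + 8)) and s_(1) = 25/24, so S(n) = 5*n*(n + 6)/(8*(n**2 + 6*n + 8)).

S(n) = \frac{5 n \left(n + 6\right)}{8 \left(n^{2} + 6 n + 8\right)}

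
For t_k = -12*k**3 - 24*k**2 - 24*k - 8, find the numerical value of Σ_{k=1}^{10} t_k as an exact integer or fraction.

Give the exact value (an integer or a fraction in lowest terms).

r(k) = (3*k**3 + 15*k**2 + 27*k + 17)/(3*k**3 + 6*k**2 + 6*k + 2) after simplifying.
So A=1 and B=1, with C=k**3 + 2*k**2 + 2*k + 2/3.
Need (1)·f(k+1) − (1)·f(k) = k**3 + 2*k**2 + 2*k + 2/3.
Degrees (0,0,3) ⇒ d ≤ 4.
Coefficient equations give f(k) = k**2*(3*k**2 + 2*k + 3)/12.
Get s_k = R·t_k = k**2*(-3*k**2 - 2*k - 3) with R(k) = B(k−1)f(k)/C(k) = k**2*(3*k**2 + 2*k + 3)/(4*(3*k**3 + 6*k**2 + 6*k + 2)).
Check: Δs_k = -12*k**3 - 24*k**2 - 24*k - 8. ✓
Σ_(k=1)^(10) t_k = s_(11) − s_(1) = -46948 − (-8) = -46940.

Σ = -46940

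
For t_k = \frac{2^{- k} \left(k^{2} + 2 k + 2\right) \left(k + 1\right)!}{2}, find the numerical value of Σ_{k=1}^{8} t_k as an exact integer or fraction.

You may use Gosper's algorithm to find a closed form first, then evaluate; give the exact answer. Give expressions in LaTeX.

Σ = 70873

Step 1: r(k) = (k + 2)*(2*k + (k + 1)**2 + 4)/(2*(k**2 + 2*k + 2)).
So A=k/2 + 1 and B=1, with C=k**2 + 2*k + 2.
Solve (k/2 + 1)·f(k+1) − (1)·f(k) = k**2 + 2*k + 2.
Bound: deg f ≤ 1.
Solving with deg f ≤ 1: f(k) = 2*(k + 1).
R(k) = B(k−1)·f(k)/C(k) = 2*(k + 1)/(k**2 + 2*k + 2); s_k = R·t_k = (k + 1)*factorial(k + 1)/2**k.
Check: Δs_k = (k**2 + 2*k + 2)*factorial(k + 1)/(2*2**k). ✓
Evaluate s at k=9 and k=1: 70875 and 2; difference 70873.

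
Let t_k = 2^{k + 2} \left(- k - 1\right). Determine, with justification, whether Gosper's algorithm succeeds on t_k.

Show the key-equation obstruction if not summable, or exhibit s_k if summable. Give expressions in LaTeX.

Step 1: r(k) = 2*(k + 2)/(k + 1).
Factor: A=2; B=1; C=k + 1.
f must satisfy (2)·f(k+1) − (1)·f(k) = k + 1.
From deg A=0, deg B=0, deg C=1: d=1.
Coefficient equations give f(k) = k - 1.
Then R = B(k−1)f/C = (k - 1)/(k + 1), so s_k = R(k)·t_k = 2**(k + 2)*(1 - k).
Verify: 2**(k + 2)*(-k - 1) matches t_k.

Yes. s_k = 2^{k + 2} \left(1 - k\right).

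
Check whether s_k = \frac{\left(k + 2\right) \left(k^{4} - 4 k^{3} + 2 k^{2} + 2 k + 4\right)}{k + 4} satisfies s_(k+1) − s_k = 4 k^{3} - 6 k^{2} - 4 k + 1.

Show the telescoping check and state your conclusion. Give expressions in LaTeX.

Invalid: residual \frac{2 k \left(- 3 k^{3} - 14 k^{2} + 30 k + 17\right)}{k^{2} + 9 k + 20} ≠ 0.

s_(k+1) = (k**5 + 3*k**4 - 4*k**3 - 14*k**2 - k + 15)/(k + 5)
s_(k+1) − s_k = (4*k**5 + 24*k**4 - 6*k**3 - 95*k**2 - 37*k + 20)/(k**2 + 9*k + 20)
(s_(k+1) − s_k) − t_k = 2*k*(-3*k**3 - 14*k**2 + 30*k + 17)/(k**2 + 9*k + 20)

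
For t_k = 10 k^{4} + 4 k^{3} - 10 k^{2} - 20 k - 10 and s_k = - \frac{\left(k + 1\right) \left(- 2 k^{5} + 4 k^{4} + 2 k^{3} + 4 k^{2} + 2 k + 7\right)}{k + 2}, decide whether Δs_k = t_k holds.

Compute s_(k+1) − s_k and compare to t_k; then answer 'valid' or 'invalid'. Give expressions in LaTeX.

Invalid: residual \frac{- 8 k^{5} - 28 k^{4} + 36 k^{2} + 48 k + 13}{k^{2} + 5 k + 6} ≠ 0.

s_(k+1) = (2*k**6 + 10*k**5 + 14*k**4 - 10*k**3 - 50*k**2 - 61*k - 34)/(k + 3)
s_(k+1) − s_k = (10*k**6 + 46*k**5 + 42*k**4 - 46*k**3 - 134*k**2 - 122*k - 47)/(k**2 + 5*k + 6)
(s_(k+1) − s_k) − t_k = (-8*k**5 - 28*k**4 + 36*k**2 + 48*k + 13)/(k**2 + 5*k + 6)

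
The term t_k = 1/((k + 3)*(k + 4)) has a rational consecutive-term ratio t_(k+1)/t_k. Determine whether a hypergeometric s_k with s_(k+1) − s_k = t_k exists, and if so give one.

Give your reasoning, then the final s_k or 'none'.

r(k) = (k + 3)/(k + 5) after simplifying.
So A=k + 3 and B=k + 5, with C=1.
Solve (k + 3)·f(k+1) − (k + 4)·f(k) = 1.
Degrees (1,1,0) ⇒ d ≤ 1.
Solving with deg f ≤ 1: f(k) = k/3.
Then R = B(k−1)f/C = k*(k + 4)/3, so s_k = R(k)·t_k = k/(3*(k + 3)).
s_(k+1) − s_k = 1/(k**2 + 7*k + 12) = t_k.

s_k = k/(3*(k + 3))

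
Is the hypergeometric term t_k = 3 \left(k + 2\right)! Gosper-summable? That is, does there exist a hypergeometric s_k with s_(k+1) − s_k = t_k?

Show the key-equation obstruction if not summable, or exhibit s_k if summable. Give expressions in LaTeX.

No — t_k has no hypergeometric antidifference.

The ratio is k + 3.
So A=k + 3 and B=1, with C=1.
Set up (k + 3)·f(k+1) − (1)·f(k) − (1) = 0.
From deg A=1, deg B=0, deg C=0: d=-1.
d = -1 < 0 ⇒ no nonzero polynomial f; not summable.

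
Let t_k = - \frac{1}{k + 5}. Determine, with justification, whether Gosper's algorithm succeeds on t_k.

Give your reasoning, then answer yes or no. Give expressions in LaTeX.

No. Not Gosper-summable.

r(k) = (k + 5)/(k + 6) after simplifying.
So A=k + 5 and B=k + 6, with C=1.
Need (k + 5)·f(k+1) − (k + 5)·f(k) = 1.
Degrees (1,1,0) ⇒ d ≤ 0.
f = c0 ⇒ A·f(k+1) − B(k−1)·f(k) − C = -1. The system {-1 = 0} is inconsistent; no antidifference.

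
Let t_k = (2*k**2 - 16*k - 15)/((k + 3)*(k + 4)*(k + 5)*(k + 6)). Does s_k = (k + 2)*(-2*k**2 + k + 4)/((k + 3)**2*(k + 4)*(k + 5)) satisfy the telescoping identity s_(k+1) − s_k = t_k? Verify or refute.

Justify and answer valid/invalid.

s_(k+1) = (k + 3)*(k - 2*(k + 1)**2 + 5)/((k + 4)**2*(k + 5)*(k + 6))
s_(k+1) − s_k = (2*k**4 - 6*k**3 - 104*k**2 - 224*k - 111)/(k**6 + 25*k**5 + 257*k**4 + 1391*k**3 + 4182*k**2 + 6624*k + 4320)
(s_(k+1) − s_k) − t_k = (-4*k**3 - k**2 + 73*k + 69)/(k**6 + 25*k**5 + 257*k**4 + 1391*k**3 + 4182*k**2 + 6624*k + 4320)

Invalid: residual (-4*k**3 - k**2 + 73*k + 69)/(k**6 + 25*k**5 + 257*k**4 + 1391*k**3 + 4182*k**2 + 6624*k + 4320) ≠ 0.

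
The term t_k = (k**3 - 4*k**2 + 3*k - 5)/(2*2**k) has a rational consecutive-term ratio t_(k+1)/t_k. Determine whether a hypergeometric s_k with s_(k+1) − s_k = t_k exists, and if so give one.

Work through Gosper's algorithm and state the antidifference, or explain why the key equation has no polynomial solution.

Compute t_(k+1)/t_k: get (k**3 - k**2 - 2*k - 5)/(2*(k**3 - 4*k**2 + 3*k - 5)).
Gosper form: A/B · C(k+1)/C(k) with A=1/2, B=1, C=k**3 - 4*k**2 + 3*k - 5.
Key eq: (1/2)·f(k+1) = (1)·f(k) + (k**3 - 4*k**2 + 3*k - 5).
Bound: deg f ≤ 3.
A polynomial solution: f(k) = -2*(k**3 - k**2 + 4*k - 1).
Certificate R = B(k−1)f/C = -2*(k**3 - k**2 + 4*k - 1)/(k**3 - 4*k**2 + 3*k - 5) gives s_k = (-k**3 + k**2 - 4*k + 1)/2**k.
Δs = (k**3 - 4*k**2 + 3*k - 5)/(2*2**k), as required.

s_k = (-k**3 + k**2 - 4*k + 1)/2**k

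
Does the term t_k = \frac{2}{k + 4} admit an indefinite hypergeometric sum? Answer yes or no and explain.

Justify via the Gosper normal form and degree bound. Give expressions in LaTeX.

No — the linear system for f has no solution.

The ratio is (k + 4)/(k + 5).
Take A(k)=k + 4, B(k)=k + 5, C(k)=1.
Need (k + 4)·f(k+1) − (k + 4)·f(k) = 1.
d = 0 from the (1,1,0) case.
Generic f = c0 gives residual -1; -1 = 0 cannot hold, so t_k is not Gosper-summable.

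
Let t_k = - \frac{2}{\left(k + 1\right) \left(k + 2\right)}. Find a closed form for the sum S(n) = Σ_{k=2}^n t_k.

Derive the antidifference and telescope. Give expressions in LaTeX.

S(n) = \frac{2 \left(1 - n\right)}{3 \left(n + 2\right)}

Step 1: r(k) = (k + 1)/(k + 3).
So A=k + 1 and B=k + 3, with C=1.
Need (k + 1)·f(k+1) − (k + 2)·f(k) = 1.
From deg A=1, deg B=1, deg C=0: d=1.
Coefficient equations give f(k) = k.
Get s_k = R·t_k = -2*k/(k + 1) with R(k) = B(k−1)f(k)/C(k) = k*(k + 2).
s_(k+1) − s_k = -2/(k**2 + 3*k + 2) = t_k.
Telescope: S(n) = s_(n+1) − s_(2) = 2*(-n - 1)/(n + 2) − (-4/3) = 2*(1 - n)/(3*(n + 2)).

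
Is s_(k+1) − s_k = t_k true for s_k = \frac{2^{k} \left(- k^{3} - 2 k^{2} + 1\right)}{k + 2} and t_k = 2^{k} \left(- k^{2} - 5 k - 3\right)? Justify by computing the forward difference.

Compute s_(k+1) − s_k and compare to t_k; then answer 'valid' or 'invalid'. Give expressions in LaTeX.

Invalid: residual \frac{2^{k} \left(k^{3} + 6 k^{2} + 12 k + 7\right)}{k^{2} + 5 k + 6} ≠ 0.

s_(k+1) = 2**(k + 1)*(-(k + 1)**3 - 2*(k + 1)**2 + 1)/(k + 3)
s_(k+1) − s_k = 2**k*(-k**4 - 9*k**3 - 28*k**2 - 33*k - 11)/(k**2 + 5*k + 6)
(s_(k+1) − s_k) − t_k = 2**k*(k**3 + 6*k**2 + 12*k + 7)/(k**2 + 5*k + 6)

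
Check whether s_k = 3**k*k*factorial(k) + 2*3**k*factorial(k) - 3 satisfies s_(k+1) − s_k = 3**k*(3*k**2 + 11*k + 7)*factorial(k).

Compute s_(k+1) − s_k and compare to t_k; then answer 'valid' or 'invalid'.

Valid — Δs_k = t_k.

s_(k+1) = 3*3**k*k**2*factorial(k) + 12*3**k*k*factorial(k) + 9*3**k*factorial(k) - 3
s_(k+1) − s_k = 3**k*(3*k**2 + 11*k + 7)*factorial(k)
(s_(k+1) − s_k) − t_k = 0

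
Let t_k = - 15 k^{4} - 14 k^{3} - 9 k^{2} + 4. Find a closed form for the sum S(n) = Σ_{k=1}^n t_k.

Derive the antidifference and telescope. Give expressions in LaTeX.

S(n) = n \left(- 3 n^{4} - 11 n^{3} - 15 n^{2} - 8 n + 3\right)

Step 1: r(k) = (15*k**4 + 74*k**3 + 141*k**2 + 120*k + 34)/(15*k**4 + 14*k**3 + 9*k**2 - 4).
Gosper form: A/B · C(k+1)/C(k) with A=1, B=1, C=k**4 + 14*k**3/15 + 3*k**2/5 - 4/15.
Key eq: (1)·f(k+1) = (1)·f(k) + (k**4 + 14*k**3/15 + 3*k**2/5 - 4/15).
deg f ≤ 5 (via 0,0,4).
A polynomial solution: f(k) = k*(3*k**4 - 4*k**3 + k**2 - k - 3)/15.
So s_k = (B(k−1)f/C)·t_k = (k*(3*k**4 - 4*k**3 + k**2 - k - 3)/(15*k**4 + 14*k**3 + 9*k**2 - 4))·t_k = k*(-3*k**4 + 4*k**3 - k**2 + k + 3).
Δs = -15*k**4 - 14*k**3 - 9*k**2 + 4, as required.
Telescope: S(n) = s_(n+1) − s_(1) = -3*n**5 - 11*n**4 - 15*n**3 - 8*n**2 + 3*n + 4 − (4) = n*(-3*n**4 - 11*n**3 - 15*n**2 - 8*n + 3).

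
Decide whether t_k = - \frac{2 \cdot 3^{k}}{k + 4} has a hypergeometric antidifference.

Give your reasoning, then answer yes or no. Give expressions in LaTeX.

No — negative degree bound, so no certificate f.

The ratio is 3*(k + 4)/(k + 5).
So A=3*k + 12 and B=k + 5, with C=1.
Solve (3*k + 12)·f(k+1) − (k + 4)·f(k) = 1.
deg f ≤ -1 (via 1,1,0).
d = -1 < 0 ⇒ no nonzero polynomial f; not summable.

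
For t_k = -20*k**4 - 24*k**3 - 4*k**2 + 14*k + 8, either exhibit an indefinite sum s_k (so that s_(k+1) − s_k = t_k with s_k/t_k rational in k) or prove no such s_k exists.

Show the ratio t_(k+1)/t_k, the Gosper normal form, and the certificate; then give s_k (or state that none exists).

s_k = k*(-4*k**4 + 4*k**3 + 4*k**2 + 3*k + 1)

Step 1: r(k) = (10*k**4 + 52*k**3 + 98*k**2 + 73*k + 13)/(10*k**4 + 12*k**3 + 2*k**2 - 7*k - 4).
Normal form (A,B,C) = (1, 1, k**4 + 6*k**3/5 + k**2/5 - 7*k/10 - 2/5).
Set up (1)·f(k+1) − (1)·f(k) − (k**4 + 6*k**3/5 + k**2/5 - 7*k/10 - 2/5) = 0.
deg f ≤ 5 (via 0,0,4).
Solving with deg f ≤ 5: f(k) = k*(4*k**4 - 4*k**3 - 4*k**2 - 3*k - 1)/20.
So s_k = (B(k−1)f/C)·t_k = (k*(4*k**4 - 4*k**3 - 4*k**2 - 3*k - 1)/(2*(10*k**4 + 12*k**3 + 2*k**2 - 7*k - 4)))·t_k = k*(-4*k**4 + 4*k**3 + 4*k**2 + 3*k + 1).
s_(k+1) − s_k = -20*k**4 - 24*k**3 - 4*k**2 + 14*k + 8 = t_k.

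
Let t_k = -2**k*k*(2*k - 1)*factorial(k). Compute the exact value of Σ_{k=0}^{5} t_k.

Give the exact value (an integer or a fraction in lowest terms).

Compute t_(k+1)/t_k: get (k + 1)**2*(4*k + 2)/(k*(2*k - 1)).
A = 2*k + 2, B = 1, C = k**2 - k/2.
Need (2*k + 2)·f(k+1) − (1)·f(k) = k**2 - k/2.
Degrees (1,0,2) ⇒ d ≤ 1.
Match coefficients ⇒ f(k) = (k - 2)/2.
Then R = B(k−1)f/C = (k - 2)/(k*(2*k - 1)), so s_k = R(k)·t_k = -2**k*(k - 2)*factorial(k).
s_(k+1) − s_k = -2**k*k*(2*k - 1)*factorial(k) = t_k.
Σ_(k=0)^(5) t_k = s_(6) − s_(0) = -184320 − (2) = -184322.

Σ = -184322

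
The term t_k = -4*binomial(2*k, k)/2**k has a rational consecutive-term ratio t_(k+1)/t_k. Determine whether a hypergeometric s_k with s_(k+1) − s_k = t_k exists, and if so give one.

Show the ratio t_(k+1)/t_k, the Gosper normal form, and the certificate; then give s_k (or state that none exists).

none — t_k is not Gosper-summable

Ratio r(k) = (2*k + 1)/(k + 1).
So A=2*k + 1 and B=k + 1, with C=1.
f must satisfy (2*k + 1)·f(k+1) − (k)·f(k) = 1.
From deg A=1, deg B=1, deg C=0: d=-1.
deg f ≤ -1 is impossible — no certificate.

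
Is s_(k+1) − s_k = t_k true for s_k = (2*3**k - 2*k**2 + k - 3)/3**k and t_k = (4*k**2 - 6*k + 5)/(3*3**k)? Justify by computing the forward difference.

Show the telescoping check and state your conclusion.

s_(k+1) = (6*3**k + k - 2*(k + 1)**2 - 2)/(3*3**k)
s_(k+1) − s_k = (4*k**2 - 6*k + 5)/(3*3**k)
(s_(k+1) − s_k) − t_k = 0

valid (s_(k+1) − s_k reduces to t_k)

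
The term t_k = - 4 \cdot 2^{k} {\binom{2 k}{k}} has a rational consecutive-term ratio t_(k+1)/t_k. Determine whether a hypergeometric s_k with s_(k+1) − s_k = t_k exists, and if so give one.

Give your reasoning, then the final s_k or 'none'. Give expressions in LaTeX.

no hypergeometric antidifference exists

r(k) = 4*(2*k + 1)/(k + 1) after simplifying.
Take A(k)=8*k + 4, B(k)=k + 1, C(k)=1.
Solve (8*k + 4)·f(k+1) − (k)·f(k) = 1.
d = -1 from the (1,1,0) case.
d = -1 < 0 ⇒ no nonzero polynomial f; not summable.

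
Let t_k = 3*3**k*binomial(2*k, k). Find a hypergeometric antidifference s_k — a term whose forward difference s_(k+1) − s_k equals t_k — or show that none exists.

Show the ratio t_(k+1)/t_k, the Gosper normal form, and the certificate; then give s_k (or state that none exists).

Step 1: r(k) = 6*(2*k + 1)/(k + 1).
Gosper form: A/B · C(k+1)/C(k) with A=12*k + 6, B=k + 1, C=1.
f must satisfy (12*k + 6)·f(k+1) − (k)·f(k) = 1.
d = -1 from the (1,1,0) case.
d = -1 < 0 ⇒ no nonzero polynomial f; not summable.

no hypergeometric antidifference exists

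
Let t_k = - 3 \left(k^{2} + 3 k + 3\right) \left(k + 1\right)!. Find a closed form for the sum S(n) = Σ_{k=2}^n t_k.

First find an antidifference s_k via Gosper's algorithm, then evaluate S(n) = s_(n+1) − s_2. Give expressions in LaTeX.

S(n) = - 3 n \left(n + 2\right)! - 6 \left(n + 2\right)! + 54

The ratio is (k + 2)*(3*k + (k + 1)**2 + 6)/(k**2 + 3*k + 3).
Take A(k)=k + 2, B(k)=1, C(k)=k**2 + 3*k + 3.
Solve (k + 2)·f(k+1) − (1)·f(k) = k**2 + 3*k + 3.
Degrees (1,0,2) ⇒ d ≤ 1.
Solve for f: f(k) = k + 1 (degree 1 ≤ 1).
So s_k = (B(k−1)f/C)·t_k = ((k + 1)/(k**2 + 3*k + 3))·t_k = -3*(k + 1)*factorial(k + 1).
s_(k+1) − s_k = -3*(k**2 + 3*k + 3)*factorial(k + 1) = t_k.
Telescope: S(n) = s_(n+1) − s_(2) = -3*(n + 2)*factorial(n + 2) − (-54) = -3*n*factorial(n + 2) - 6*factorial(n + 2) + 54.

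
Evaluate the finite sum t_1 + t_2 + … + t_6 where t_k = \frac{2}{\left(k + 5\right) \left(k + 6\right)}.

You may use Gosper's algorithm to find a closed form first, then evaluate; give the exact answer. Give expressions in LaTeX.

Step 1: r(k) = (k + 5)/(k + 7).
A = k + 5, B = k + 7, C = 1.
Solve (k + 5)·f(k+1) − (k + 6)·f(k) = 1.
Bound: deg f ≤ 1.
A polynomial solution: f(k) = k/5.
So s_k = (B(k−1)f/C)·t_k = (k*(k + 6)/5)·t_k = 2*k/(5*(k + 5)).
Verify: 2/(k**2 + 11*k + 30) matches t_k.
Σ_(k=1)^(6) t_k = s_(7) − s_(1) = 7/30 − (1/15) = 1/6.

Σ = 1/6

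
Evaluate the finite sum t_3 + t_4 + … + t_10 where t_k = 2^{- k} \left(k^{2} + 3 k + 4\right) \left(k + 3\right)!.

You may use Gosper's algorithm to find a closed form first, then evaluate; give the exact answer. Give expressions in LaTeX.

Σ = 936485010

Compute t_(k+1)/t_k: get (k + 4)*(3*k + (k + 1)**2 + 7)/(2*(k**2 + 3*k + 4)).
Gosper form: A/B · C(k+1)/C(k) with A=k/2 + 2, B=1, C=k**2 + 3*k + 4.
Solve (k/2 + 2)·f(k+1) − (1)·f(k) = k**2 + 3*k + 4.
Degrees (1,0,2) ⇒ d ≤ 1.
Coefficient equations give f(k) = 2*k.
Then R = B(k−1)f/C = 2*k/(k**2 + 3*k + 4), so s_k = R(k)·t_k = 2**(1 - k)*k*factorial(k + 3).
Verify: (k**2 + 3*k + 4)*factorial(k + 3)/2**k matches t_k.
Sum = s_(11) − s_(3); s_(11) = 936485550, s_(3) = 540 ⇒ 936485010.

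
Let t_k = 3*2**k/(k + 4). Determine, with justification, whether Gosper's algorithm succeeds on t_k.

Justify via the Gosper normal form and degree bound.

No — t_k has no hypergeometric antidifference.

Compute t_(k+1)/t_k: get 2*(k + 4)/(k + 5).
So A=2*k + 8 and B=k + 5, with C=1.
Need (2*k + 8)·f(k+1) − (k + 4)·f(k) = 1.
d = -1 from the (1,1,0) case.
deg f ≤ -1 is impossible — no certificate.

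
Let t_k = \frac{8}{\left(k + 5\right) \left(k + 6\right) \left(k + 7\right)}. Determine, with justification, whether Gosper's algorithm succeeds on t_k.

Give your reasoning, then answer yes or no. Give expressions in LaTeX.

The ratio is (k + 5)/(k + 8).
So A=k + 5 and B=k + 8, with C=1.
Solve (k + 5)·f(k+1) − (k + 7)·f(k) = 1.
Bound: deg f ≤ 2.
Match coefficients ⇒ f(k) = k*(k + 11)/60.
Then R = B(k−1)f/C = k*(k + 7)*(k + 11)/60, so s_k = R(k)·t_k = 2*k*(k + 11)/(15*(k + 5)*(k + 6)).
Check: Δs_k = 8/(k**3 + 18*k**2 + 107*k + 210). ✓

Yes. s_k = \frac{2 k \left(k + 11\right)}{15 \left(k + 5\right) \left(k + 6\right)}.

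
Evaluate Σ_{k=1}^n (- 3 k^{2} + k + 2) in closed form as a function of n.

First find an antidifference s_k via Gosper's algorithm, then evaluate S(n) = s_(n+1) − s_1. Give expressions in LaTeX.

S(n) = n \left(- n^{2} - n + 2\right)

Compute t_(k+1)/t_k: get k*(3*k + 5)/(3*k**2 - k - 2).
Normal form (A,B,C) = (1, 1, k**2 - k/3 - 2/3).
Key eq: (1)·f(k+1) = (1)·f(k) + (k**2 - k/3 - 2/3).
deg f ≤ 3 (via 0,0,2).
Match coefficients ⇒ f(k) = k*(k**2 - 2*k - 1)/3.
Certificate R = B(k−1)f/C = k*(k**2 - 2*k - 1)/((k - 1)*(3*k + 2)) gives s_k = k*(-k**2 + 2*k + 1).
Verify: -3*k**2 + k + 2 matches t_k.
Σ_(k=1)^n t_k = s_(n+1) − s_(1) = (-n**3 - n**2 + 2*n + 2) − (2), i.e. n*(-n**2 - n + 2).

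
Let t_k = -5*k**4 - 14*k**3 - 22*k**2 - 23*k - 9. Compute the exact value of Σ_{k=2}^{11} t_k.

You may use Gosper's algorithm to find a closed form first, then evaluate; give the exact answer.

Σ = -273530

Compute t_(k+1)/t_k: get (5*k**4 + 34*k**3 + 94*k**2 + 129*k + 73)/(5*k**4 + 14*k**3 + 22*k**2 + 23*k + 9).
Normal form (A,B,C) = (1, 1, k**4 + 14*k**3/5 + 22*k**2/5 + 23*k/5 + 9/5).
Need (1)·f(k+1) − (1)·f(k) = k**4 + 14*k**3/5 + 22*k**2/5 + 23*k/5 + 9/5.
From deg A=0, deg B=0, deg C=4: d=5.
Coefficient equations give f(k) = k*(k**4 + k**3 + 2*k**2 + 4*k + 1)/5.
Certificate R = B(k−1)f/C = k*(k**4 + k**3 + 2*k**2 + 4*k + 1)/(5*k**4 + 14*k**3 + 22*k**2 + 23*k + 9) gives s_k = k*(-k**4 - k**3 - 2*k**2 - 4*k - 1).
Verify: -5*k**4 - 14*k**3 - 22*k**2 - 23*k - 9 matches t_k.
Sum = s_(12) − s_(2); s_(12) = -273612, s_(2) = -82 ⇒ -273530.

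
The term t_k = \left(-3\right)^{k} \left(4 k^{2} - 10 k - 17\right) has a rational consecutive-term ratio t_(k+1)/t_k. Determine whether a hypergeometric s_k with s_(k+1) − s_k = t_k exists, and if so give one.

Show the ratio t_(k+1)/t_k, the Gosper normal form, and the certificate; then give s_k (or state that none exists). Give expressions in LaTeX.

The ratio is 3*(-4*k**2 + 2*k + 23)/(4*k**2 - 10*k - 17).
So A=-3 and B=1, with C=k**2 - 5*k/2 - 17/4.
Solve (-3)·f(k+1) − (1)·f(k) = k**2 - 5*k/2 - 17/4.
d = 2 from the (0,0,2) case.
Solving with deg f ≤ 2: f(k) = -(k**2 - 4*k - 2)/4.
Then R = B(k−1)f/C = -(k**2 - 4*k - 2)/(4*k**2 - 10*k - 17), so s_k = R(k)·t_k = (-3)**k*(-k**2 + 4*k + 2).
Verify: (-3)**k*(4*k**2 - 10*k - 17) matches t_k.

s_k = \left(-3\right)^{k} \left(- k^{2} + 4 k + 2\right)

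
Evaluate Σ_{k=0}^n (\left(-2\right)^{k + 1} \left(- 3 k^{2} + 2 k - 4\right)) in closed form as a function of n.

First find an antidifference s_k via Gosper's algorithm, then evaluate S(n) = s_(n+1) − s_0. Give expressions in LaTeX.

The ratio is 2*(2*k - 3*(k + 1)**2 - 2)/(3*k**2 - 2*k + 4).
Factor: A=-2; B=1; C=k**2 - 2*k/3 + 4/3.
f must satisfy (-2)·f(k+1) − (1)·f(k) = k**2 - 2*k/3 + 4/3.
d = 2 from the (0,0,2) case.
Match coefficients ⇒ f(k) = -(k**2 - 2*k + 2)/3.
Get s_k = R·t_k = (-2)**(k + 1)*(k**2 - 2*k + 2) with R(k) = B(k−1)f(k)/C(k) = -(k**2 - 2*k + 2)/(3*k**2 - 2*k + 4).
Δs = (-2)**(k + 1)*(-3*k**2 + 2*k - 4), as required.
s_(n+1) = (-2)**(n + 2)*(n**2 + 1) and s_(0) = -4, so S(n) = 4*(-2)**n*n**2 + 4*(-2)**n + 4.

S(n) = 4 \left(-2\right)^{n} n^{2} + 4 \left(-2\right)^{n} + 4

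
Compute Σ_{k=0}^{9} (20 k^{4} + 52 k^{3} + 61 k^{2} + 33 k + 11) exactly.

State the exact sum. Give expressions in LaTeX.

Step 1: r(k) = (20*k**4 + 132*k**3 + 337*k**2 + 391*k + 177)/(20*k**4 + 52*k**3 + 61*k**2 + 33*k + 11).
Take A(k)=1, B(k)=1, C(k)=k**4 + 13*k**3/5 + 61*k**2/20 + 33*k/20 + 11/20.
Need (1)·f(k+1) − (1)·f(k) = k**4 + 13*k**3/5 + 61*k**2/20 + 33*k/20 + 11/20.
From deg A=0, deg B=0, deg C=4: d=5.
Coefficient equations give f(k) = k*(4*k**4 + 3*k**3 + k**2 - k + 4)/20.
Certificate R = B(k−1)f/C = k*(4*k**4 + 3*k**3 + k**2 - k + 4)/(20*k**4 + 52*k**3 + 61*k**2 + 33*k + 11) gives s_k = k*(4*k**4 + 3*k**3 + k**2 - k + 4).
s_(k+1) − s_k = 20*k**4 + 52*k**3 + 61*k**2 + 33*k + 11 = t_k.
Sum = s_(10) − s_(0); s_(10) = 430940, s_(0) = 0 ⇒ 430940.

Σ = 430940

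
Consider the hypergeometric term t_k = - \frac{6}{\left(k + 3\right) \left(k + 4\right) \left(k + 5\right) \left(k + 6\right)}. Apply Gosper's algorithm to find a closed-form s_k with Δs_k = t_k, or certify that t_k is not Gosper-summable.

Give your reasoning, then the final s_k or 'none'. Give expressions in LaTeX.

s_k = \frac{k \left(- k^{2} - 12 k - 47\right)}{30 \left(k + 3\right) \left(k + 4\right) \left(k + 5\right)}

Compute t_(k+1)/t_k: get (k + 3)/(k + 7).
Take A(k)=k + 3, B(k)=k + 7, C(k)=1.
Need (k + 3)·f(k+1) − (k + 6)·f(k) = 1.
Degrees (1,1,0) ⇒ d ≤ 3.
Match coefficients ⇒ f(k) = k*(k**2 + 12*k + 47)/180.
R(k) = B(k−1)·f(k)/C(k) = k*(k + 6)*(k**2 + 12*k + 47)/180; s_k = R·t_k = k*(-k**2 - 12*k - 47)/(30*(k + 3)*(k + 4)*(k + 5)).
Δs = -6/(k**4 + 18*k**3 + 119*k**2 + 342*k + 360), as required.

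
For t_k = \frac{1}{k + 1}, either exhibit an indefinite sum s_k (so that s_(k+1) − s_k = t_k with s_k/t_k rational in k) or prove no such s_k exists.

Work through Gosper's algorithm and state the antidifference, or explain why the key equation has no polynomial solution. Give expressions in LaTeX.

not Gosper-summable; s_k does not exist

Step 1: r(k) = (k + 1)/(k + 2).
Gosper form: A/B · C(k+1)/C(k) with A=k + 1, B=k + 2, C=1.
Key eq: (k + 1)·f(k+1) = (k + 1)·f(k) + (1).
deg f ≤ 0 (via 1,1,0).
Write f(k) = c0. Then LHS − RHS = -1, requiring -1 = 0: contradictory. No certificate.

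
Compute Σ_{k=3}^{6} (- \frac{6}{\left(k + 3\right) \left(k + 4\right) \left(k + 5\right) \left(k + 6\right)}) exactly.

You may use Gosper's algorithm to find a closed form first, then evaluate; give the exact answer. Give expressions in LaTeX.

Σ = -41/9240

t_(k+1)/t_k = (k + 3)/(k + 7).
So A=k + 3 and B=k + 7, with C=1.
f must satisfy (k + 3)·f(k+1) − (k + 6)·f(k) = 1.
Degrees (1,1,0) ⇒ d ≤ 3.
Solving with deg f ≤ 3: f(k) = k*(k**2 + 12*k + 47)/180.
Certificate R = B(k−1)f/C = k*(k + 6)*(k**2 + 12*k + 47)/180 gives s_k = k*(-k**2 - 12*k - 47)/(30*(k + 3)*(k + 4)*(k + 5)).
Δs = -6/(k**4 + 18*k**3 + 119*k**2 + 342*k + 360), as required.
Σ_(k=3)^(6) t_k = s_(7) − s_(3) = -7/220 − (-23/840) = -41/9240.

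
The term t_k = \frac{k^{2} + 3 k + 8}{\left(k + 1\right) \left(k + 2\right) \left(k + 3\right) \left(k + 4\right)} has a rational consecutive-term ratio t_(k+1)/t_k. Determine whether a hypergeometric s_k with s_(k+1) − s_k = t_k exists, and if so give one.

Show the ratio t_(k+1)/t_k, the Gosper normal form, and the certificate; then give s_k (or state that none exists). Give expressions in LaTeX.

Ratio r(k) = (k + 1)*(3*k + (k + 1)**2 + 11)/((k + 5)*(k**2 + 3*k + 8)).
Gosper form: A/B · C(k+1)/C(k) with A=k + 1, B=k + 5, C=k**2 + 3*k + 8.
Need (k + 1)·f(k+1) − (k + 4)·f(k) = k**2 + 3*k + 8.
deg f ≤ 3 (via 1,1,2).
Match coefficients ⇒ f(k) = k*(2*k**2 + 9*k + 13)/3.
Certificate R = B(k−1)f/C = k*(k + 4)*(2*k**2 + 9*k + 13)/(3*(k**2 + 3*k + 8)) gives s_k = k*(2*k**2 + 9*k + 13)/(3*(k + 1)*(k + 2)*(k + 3)).
s_(k+1) − s_k = (k**2 + 3*k + 8)/(k**4 + 10*k**3 + 35*k**2 + 50*k + 24) = t_k.

s_k = \frac{k \left(2 k^{2} + 9 k + 13\right)}{3 \left(k + 1\right) \left(k + 2\right) \left(k + 3\right)}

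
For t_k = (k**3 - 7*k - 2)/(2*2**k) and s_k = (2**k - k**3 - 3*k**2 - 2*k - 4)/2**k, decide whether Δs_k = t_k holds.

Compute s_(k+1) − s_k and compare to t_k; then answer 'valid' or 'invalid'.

s_(k+1) = (2*2**k - k**3 - 6*k**2 - 11*k - 10)/(2*2**k)
s_(k+1) − s_k = (k**3 - 7*k - 2)/(2*2**k)
(s_(k+1) − s_k) − t_k = 0

valid (s_(k+1) − s_k reduces to t_k)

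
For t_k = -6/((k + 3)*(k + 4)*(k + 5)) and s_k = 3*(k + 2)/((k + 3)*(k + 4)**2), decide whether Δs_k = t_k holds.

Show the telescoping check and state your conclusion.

s_(k+1) = 3*(k + 3)/((k + 4)*(k + 5)**2)
s_(k+1) − s_k = 3*(-(k + 2)*(k + 5)**2 + (k + 3)**2*(k + 4))/((k + 3)*(k + 4)**2*(k + 5)**2)
(s_(k+1) − s_k) − t_k = 6*(3*k + 13)/(k**5 + 21*k**4 + 175*k**3 + 723*k**2 + 1480*k + 1200)

Invalid: residual 6*(3*k + 13)/(k**5 + 21*k**4 + 175*k**3 + 723*k**2 + 1480*k + 1200) ≠ 0.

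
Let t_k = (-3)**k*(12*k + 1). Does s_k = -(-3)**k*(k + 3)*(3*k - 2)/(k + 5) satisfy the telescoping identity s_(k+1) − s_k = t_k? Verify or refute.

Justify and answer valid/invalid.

Invalid: residual (-3)**k*(-24*k**2 - 128*k - 6)/(k**2 + 11*k + 30) ≠ 0.

s_(k+1) = 3*(-3)**k*(k + 4)*(3*k + 1)/(k + 6)
s_(k+1) − s_k = (-3)**k*(12*k**3 + 109*k**2 + 243*k + 24)/(k**2 + 11*k + 30)
(s_(k+1) − s_k) − t_k = (-3)**k*(-24*k**2 - 128*k - 6)/(k**2 + 11*k + 30)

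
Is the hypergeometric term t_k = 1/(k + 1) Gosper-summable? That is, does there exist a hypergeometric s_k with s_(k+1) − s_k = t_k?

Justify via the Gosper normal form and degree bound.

The ratio is (k + 1)/(k + 2).
Gosper form: A/B · C(k+1)/C(k) with A=k + 1, B=k + 2, C=1.
f must satisfy (k + 1)·f(k+1) − (k + 1)·f(k) = 1.
d = 0 from the (1,1,0) case.
f = c0 ⇒ A·f(k+1) − B(k−1)·f(k) − C = -1. The system {-1 = 0} is inconsistent; no antidifference.

No; the coefficient equations for f are inconsistent.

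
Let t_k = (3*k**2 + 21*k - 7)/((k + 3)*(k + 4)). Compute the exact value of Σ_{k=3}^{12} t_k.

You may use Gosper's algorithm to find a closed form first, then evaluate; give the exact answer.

Ratio r(k) = (k + 3)*(21*k + 3*(k + 1)**2 + 14)/((k + 5)*(3*k**2 + 21*k - 7)).
A = k + 3, B = k + 5, C = k**2 + 7*k - 7/3.
f must satisfy (k + 3)·f(k+1) − (k + 4)·f(k) = k**2 + 7*k - 7/3.
d = 2 from the (1,1,2) case.
A polynomial solution: f(k) = k*(9*k - 16)/9.
R(k) = B(k−1)·f(k)/C(k) = k*(k + 4)*(9*k - 16)/(3*(3*k**2 + 21*k - 7)); s_k = R·t_k = k*(9*k - 16)/(3*(k + 3)).
s_(k+1) − s_k = (3*k**2 + 21*k - 7)/(k**2 + 7*k + 12) = t_k.
Σ_(k=3)^(12) t_k = s_(13) − s_(3) = 1313/48 − (11/6) = 1225/48.

Σ = 1225/48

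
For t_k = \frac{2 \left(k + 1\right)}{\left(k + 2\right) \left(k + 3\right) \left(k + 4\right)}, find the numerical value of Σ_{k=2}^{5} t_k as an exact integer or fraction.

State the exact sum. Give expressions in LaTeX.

r(k) = (k + 2)**2/((k + 1)*(k + 5)) after simplifying.
Factor: A=k + 2; B=k + 5; C=k + 1.
f must satisfy (k + 2)·f(k+1) − (k + 4)·f(k) = k + 1.
Degrees (1,1,1) ⇒ d ≤ 2.
A polynomial solution: f(k) = k*(k + 1)/4.
Get s_k = R·t_k = k*(k + 1)/(2*(k + 2)*(k + 3)) with R(k) = B(k−1)f(k)/C(k) = k*(k + 4)/4.
Check: Δs_k = 2*(k + 1)/(k**3 + 9*k**2 + 26*k + 24). ✓
Σ_(k=2)^(5) t_k = s_(6) − s_(2) = 7/24 − (3/20) = 17/120.

Σ = 17/120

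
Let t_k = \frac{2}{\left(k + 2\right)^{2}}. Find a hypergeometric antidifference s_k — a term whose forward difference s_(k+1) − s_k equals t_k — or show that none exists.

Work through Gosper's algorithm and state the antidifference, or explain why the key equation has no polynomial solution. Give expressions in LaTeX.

no hypergeometric antidifference exists

t_(k+1)/t_k = (k + 2)**2/(k + 3)**2.
Normal form (A,B,C) = (k**2 + 4*k + 4, k**2 + 6*k + 9, 1).
Solve (k**2 + 4*k + 4)·f(k+1) − (k**2 + 4*k + 4)·f(k) = 1.
Bound: deg f ≤ 0.
Write f(k) = c0. Then LHS − RHS = -1, requiring -1 = 0: contradictory. No certificate.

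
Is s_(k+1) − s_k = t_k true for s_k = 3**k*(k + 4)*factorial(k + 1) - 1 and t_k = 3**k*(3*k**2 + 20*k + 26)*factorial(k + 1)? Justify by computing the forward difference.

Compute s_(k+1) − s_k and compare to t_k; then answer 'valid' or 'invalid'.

s_(k+1) = 3**(k + 1)*(k + 5)*factorial(k + 2) - 1
s_(k+1) − s_k = 3**k*(3*k**2 + 20*k + 26)*factorial(k + 1)
(s_(k+1) − s_k) − t_k = 0

valid (s_(k+1) − s_k reduces to t_k)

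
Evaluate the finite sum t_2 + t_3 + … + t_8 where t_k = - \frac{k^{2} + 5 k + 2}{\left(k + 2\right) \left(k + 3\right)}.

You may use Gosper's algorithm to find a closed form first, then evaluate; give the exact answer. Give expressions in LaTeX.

Ratio r(k) = (k + 2)*(5*k + (k + 1)**2 + 7)/((k + 4)*(k**2 + 5*k + 2)).
Normal form (A,B,C) = (k + 2, k + 4, k**2 + 5*k + 2).
f must satisfy (k + 2)·f(k+1) − (k + 3)·f(k) = k**2 + 5*k + 2.
Degrees (1,1,2) ⇒ d ≤ 2.
Coefficient equations give f(k) = k**2.
Certificate R = B(k−1)f/C = k**2*(k + 3)/(k**2 + 5*k + 2) gives s_k = -k**2/(k + 2).
Δs = (-k**2 - 5*k - 2)/(k**2 + 5*k + 6), as required.
Σ_(k=2)^(8) t_k = s_(9) − s_(2) = -81/11 − (-1) = -70/11.

Σ = -70/11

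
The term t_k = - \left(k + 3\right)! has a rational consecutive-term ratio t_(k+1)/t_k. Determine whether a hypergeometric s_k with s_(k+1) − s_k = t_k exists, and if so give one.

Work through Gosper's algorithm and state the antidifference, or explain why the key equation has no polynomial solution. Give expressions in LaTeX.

t_(k+1)/t_k = k + 4.
Gosper form: A/B · C(k+1)/C(k) with A=k + 4, B=1, C=1.
f must satisfy (k + 4)·f(k+1) − (1)·f(k) = 1.
Degrees (1,0,0) ⇒ d ≤ -1.
Bound -1 < 0, so the key equation has no polynomial solution.

none — t_k is not Gosper-summable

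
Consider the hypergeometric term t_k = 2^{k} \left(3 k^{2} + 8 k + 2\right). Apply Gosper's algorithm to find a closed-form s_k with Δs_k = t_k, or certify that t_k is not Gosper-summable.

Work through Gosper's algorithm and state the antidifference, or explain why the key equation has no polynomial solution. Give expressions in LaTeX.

s_k = 2^{k} \left(3 k^{2} - 4 k + 4\right)

The ratio is 2*(3*k**2 + 14*k + 13)/(3*k**2 + 8*k + 2).
Take A(k)=2, B(k)=1, C(k)=k**2 + 8*k/3 + 2/3.
Set up (2)·f(k+1) − (1)·f(k) − (k**2 + 8*k/3 + 2/3) = 0.
Degrees (0,0,2) ⇒ d ≤ 2.
A polynomial solution: f(k) = (3*k**2 - 4*k + 4)/3.
Certificate R = B(k−1)f/C = (3*k**2 - 4*k + 4)/(3*k**2 + 8*k + 2) gives s_k = 2**k*(3*k**2 - 4*k + 4).
s_(k+1) − s_k = 2**k*(3*k**2 + 8*k + 2) = t_k.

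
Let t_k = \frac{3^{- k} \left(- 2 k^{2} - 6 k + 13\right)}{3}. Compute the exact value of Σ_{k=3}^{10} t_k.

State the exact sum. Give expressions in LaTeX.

r(k) = (2*k**2 + 10*k - 5)/(3*(2*k**2 + 6*k - 13)) after simplifying.
Normal form (A,B,C) = (1/3, 1, k**2 + 3*k - 13/2).
Key eq: (1/3)·f(k+1) = (1)·f(k) + (k**2 + 3*k - 13/2).
From deg A=0, deg B=0, deg C=2: d=2.
Solve for f: f(k) = -3*(k**2 + 4*k - 4)/2 (degree 2 ≤ 2).
So s_k = (B(k−1)f/C)·t_k = (-3*(k**2 + 4*k - 4)/(2*k**2 + 6*k - 13))·t_k = (k**2 + 4*k - 4)/3**k.
Δs = (-2*k**2 - 6*k + 13)/(3*3**k), as required.
Telescoping: Σ = s_(11) − s_(3) = 161/177147 − (17/27) = -111376/177147.

Σ = -111376/177147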